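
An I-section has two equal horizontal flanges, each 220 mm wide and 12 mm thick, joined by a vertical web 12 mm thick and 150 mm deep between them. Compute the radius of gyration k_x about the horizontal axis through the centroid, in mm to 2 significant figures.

Split into non-overlapping primitives; take the origin at the lower-left of the bounding box.
Bottom flange: 220 × 12, A = 2 640 mm², y = 6 mm, Ī = 31 680 mm⁴.
Web: 12 × 150, A = 1 800 mm², y = 87 mm, Ī = 3 375 000 mm⁴.
Top flange: 220 × 12, A = 2 640 mm², y = 168 mm, Ī = 31 680 mm⁴.
By symmetry the centroid is at mid-height, ȳ = 87 mm.
Transfer each piece to the horizontal axis through the centroid using Ī + A·d² with d = y − 87:
  bottom flange: d = -81 mm → contributes +17 352 720 mm⁴
  web: d = 0 mm → contributes +3 375 000 mm⁴
  top flange: d = 81 mm → contributes +17 352 720 mm⁴
Total I = 38 080 440 mm⁴.
Radius of gyration: k = √(I/A) = √(38 080 440 / 7 080) = 73.34 mm.

k_x ≈ 73 mm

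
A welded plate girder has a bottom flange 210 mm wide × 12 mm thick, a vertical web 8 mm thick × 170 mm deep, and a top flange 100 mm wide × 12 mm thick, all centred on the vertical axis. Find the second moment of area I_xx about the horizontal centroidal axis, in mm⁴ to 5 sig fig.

I_xx ≈ 3.1285 × 10⁷ mm⁴

Decompose the section into non-overlapping parts with the origin at the bottom-left of its bounding rectangle.
Bottom plate: 210 × 12, A = 2 520 mm², y = 6 mm, Ī = 30 240 mm⁴.
Web plate: 8 × 170, A = 1 360 mm², y = 97 mm, Ī = 3 275 333 mm⁴.
Top plate: 100 × 12, A = 1 200 mm², y = 188 mm, Ī = 14 400 mm⁴.
Centroid: ȳ = ΣA·y / ΣA = 73.35433 mm.
Transfer each piece to the horizontal centroidal axis using Ī + A·d² with d = y − 73.35433:
  bottom plate: d = -67.35433 mm → contributes +11 462 487 mm⁴
  web plate: d = 23.64567 mm → contributes +4 035 733 mm⁴
  top plate: d = 114.6457 mm → contributes +15 786 755 mm⁴
Total I = 31 284 976 mm⁴.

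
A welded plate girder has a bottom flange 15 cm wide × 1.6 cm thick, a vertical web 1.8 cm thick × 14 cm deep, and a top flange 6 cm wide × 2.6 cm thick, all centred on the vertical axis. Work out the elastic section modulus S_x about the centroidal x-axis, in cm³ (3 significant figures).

Decompose the section into non-overlapping parts with the origin at the bottom-left of its bounding rectangle.
Bottom plate: 15 × 1.6, A = 24 cm², y = 0.8 cm, Ī = 5.12 cm⁴.
Web plate: 1.8 × 14, A = 25.2 cm², y = 8.6 cm, Ī = 411.6 cm⁴.
Top plate: 6 × 2.6, A = 15.6 cm², y = 16.9 cm, Ī = 8.788 cm⁴.
Centroid: ȳ = ΣA·y / ΣA = 7.7093 cm.
Transfer each piece to the centroidal x-axis using Ī + A·d² with d = y − 7.7093:
  bottom plate: d = -6.9093 cm → contributes +1150.8 cm⁴
  web plate: d = 0.89074 cm → contributes +431.59 cm⁴
  top plate: d = 9.1907 cm → contributes +1326.5 cm⁴
Total I = 2908.9 cm⁴.
Extreme fibre distance c = 10.491 cm; S = I/c = 277.29 cm³.

S_x ≈ 277 cm³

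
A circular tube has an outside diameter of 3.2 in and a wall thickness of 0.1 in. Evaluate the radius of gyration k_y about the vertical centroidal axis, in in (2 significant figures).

k_y ≈ 1.1 in

Break the section into simple shapes (no overlaps), measuring from the bottom-left corner of the bounding box.
Outer circle: ⌀3.2, A = 8.042 in², x = 1.6 in, Ī = 5.147 in⁴.
Bore (subtracted): ⌀3, A = 7.069 in², x = 1.6 in, Ī = 3.976 in⁴.
By symmetry the centroid is at mid-width, x̄ = 1.6 in.
All pieces are centred on the vertical centroidal axis, so I = ΣĪ (holes subtracted) = 1.171 in⁴.
Radius of gyration: k = √(I/A) = √(1.171 / 0.9739) = 1.097 in.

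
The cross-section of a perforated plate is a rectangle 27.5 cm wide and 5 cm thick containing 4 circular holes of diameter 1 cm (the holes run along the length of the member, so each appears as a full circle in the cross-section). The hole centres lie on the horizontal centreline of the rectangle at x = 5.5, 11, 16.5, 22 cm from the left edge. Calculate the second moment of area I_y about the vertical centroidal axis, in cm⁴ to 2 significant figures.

Treat the section as a set of non-overlapping primitives; coordinates are from the bounding-box lower-left.
Plate: 27.5 × 5, A = 137.5 cm², x = 13.75 cm, Ī = 8 665 cm⁴.
Hole 1 (subtracted): ⌀1, A = 0.7854 cm², x = 5.5 cm, Ī = 0.04909 cm⁴.
Hole 2 (subtracted): ⌀1, A = 0.7854 cm², x = 11 cm, Ī = 0.04909 cm⁴.
Hole 3 (subtracted): ⌀1, A = 0.7854 cm², x = 16.5 cm, Ī = 0.04909 cm⁴.
Hole 4 (subtracted): ⌀1, A = 0.7854 cm², x = 22 cm, Ī = 0.04909 cm⁴.
By symmetry the centroid is at mid-width, x̄ = 13.75 cm.
Transfer each piece to the vertical centroidal axis using Ī + A·d² with d = x − 13.75:
  plate: d = 0 cm → contributes +8 665 cm⁴
  hole 1: d = -8.25 cm → contributes −53.51 cm⁴
  hole 2: d = -2.75 cm → contributes −5.989 cm⁴
  hole 3: d = 2.75 cm → contributes −5.989 cm⁴
  hole 4: d = 8.25 cm → contributes −53.51 cm⁴
Total I = 8 546 cm⁴.

I_y ≈ 8500 cm⁴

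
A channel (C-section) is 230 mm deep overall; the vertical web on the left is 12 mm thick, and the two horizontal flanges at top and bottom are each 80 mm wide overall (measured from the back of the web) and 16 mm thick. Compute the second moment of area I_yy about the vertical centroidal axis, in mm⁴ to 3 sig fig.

Break the section into simple shapes (no overlaps), measuring from the bottom-left corner of the bounding box.
Web: 12 × 230, A = 2 760 mm², x = 6 mm, Ī = 33 120 mm⁴.
Top flange (beyond web): 68 × 16, A = 1 088 mm², x = 46 mm, Ī = 419 243 mm⁴.
Bottom flange (beyond web): 68 × 16, A = 1 088 mm², x = 46 mm, Ī = 419 243 mm⁴.
Centroid: x̄ = ΣA·x / ΣA = 23.634 mm.
Transfer each piece to the vertical centroidal axis using Ī + A·d² with d = x − 23.634:
  web: d = -17.634 mm → contributes +891 336 mm⁴
  top flange (beyond web): d = 22.366 mm → contributes +963 516 mm⁴
  bottom flange (beyond web): d = 22.366 mm → contributes +963 516 mm⁴
Total I = 2 818 367 mm⁴.

I_yy ≈ 2.82 × 10⁶ mm⁴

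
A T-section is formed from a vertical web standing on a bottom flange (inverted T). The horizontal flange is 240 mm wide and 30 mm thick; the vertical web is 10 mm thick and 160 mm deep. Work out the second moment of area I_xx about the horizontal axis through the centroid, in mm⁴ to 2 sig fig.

I_xx ≈ 1.6 × 10⁷ mm⁴

Break the section into simple shapes (no overlaps), measuring from the bottom-left corner of the bounding box.
Flange: 240 × 30, A = 7 200 mm², y = 15 mm, Ī = 540 000 mm⁴.
Web: 10 × 160, A = 1 600 mm², y = 110 mm, Ī = 3 413 333 mm⁴.
Centroid: ȳ = ΣA·y / ΣA = 32.27 mm.
Transfer each piece to the horizontal axis through the centroid using Ī + A·d² with d = y − 32.27:
  flange: d = -17.27 mm → contributes +2 688 099 mm⁴
  web: d = 77.73 mm → contributes +13 079 780 mm⁴
Total I = 15 767 879 mm⁴.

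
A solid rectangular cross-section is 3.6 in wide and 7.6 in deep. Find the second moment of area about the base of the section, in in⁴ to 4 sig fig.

I_base ≈ 526.8 in⁴

The section: 3.6 × 7.6, A = 27.36 in², y = 3.8 in, Ī = 131.693 in⁴.
Transfer it to the bottom edge using Ī + A·d² with d = y − 0:
  the section: d = 3.8 in → contributes +526.771 in⁴
Total I = 526.771 in⁴.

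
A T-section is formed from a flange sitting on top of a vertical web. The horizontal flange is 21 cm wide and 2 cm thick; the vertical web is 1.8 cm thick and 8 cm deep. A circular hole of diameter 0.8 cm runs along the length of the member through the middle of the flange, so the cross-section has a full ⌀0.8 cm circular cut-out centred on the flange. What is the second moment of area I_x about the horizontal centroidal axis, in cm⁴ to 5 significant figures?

Break the section into simple shapes (no overlaps), measuring from the bottom-left corner of the bounding box.
Flange: 21 × 2, A = 42 cm², y = 9 cm, Ī = 14 cm⁴.
Web: 1.8 × 8, A = 14.4 cm², y = 4 cm, Ī = 76.8 cm⁴.
Hole (subtracted): ⌀0.8, A = 0.5026548 cm², y = 9 cm, Ī = 0.02010619 cm⁴.
Centroid: ȳ = ΣA·y / ΣA = 7.711925 cm.
Transfer each piece to the horizontal centroidal axis using Ī + A·d² with d = y − 7.711925:
  flange: d = 1.288075 cm → contributes +83.68382 cm⁴
  web: d = -3.711925 cm → contributes +275.2087 cm⁴
  hole: d = 1.288075 cm → contributes −0.8540801 cm⁴
Total I = 358.0385 cm⁴.

I_x ≈ 358.04 cm⁴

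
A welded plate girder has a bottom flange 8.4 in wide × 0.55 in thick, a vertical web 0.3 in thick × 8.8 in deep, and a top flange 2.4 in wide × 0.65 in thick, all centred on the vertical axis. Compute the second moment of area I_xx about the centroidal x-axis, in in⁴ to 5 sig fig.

I_xx ≈ 130.06 in⁴

Split into non-overlapping primitives; take the origin at the lower-left of the bounding box.
Bottom plate: 8.4 × 0.55, A = 4.62 in², y = 0.275 in, Ī = 0.1164625 in⁴.
Web plate: 0.3 × 8.8, A = 2.64 in², y = 4.95 in, Ī = 17.0368 in⁴.
Top plate: 2.4 × 0.65, A = 1.56 in², y = 9.675 in, Ī = 0.054925 in⁴.
Centroid: ȳ = ΣA·y / ΣA = 3.336905 in.
Transfer each piece to the centroidal x-axis using Ī + A·d² with d = y − 3.336905:
  bottom plate: d = -3.061905 in → contributes +43.43017 in⁴
  web plate: d = 1.613095 in → contributes +23.90628 in⁴
  top plate: d = 6.338095 in → contributes +62.72239 in⁴
Total I = 130.0588 in⁴.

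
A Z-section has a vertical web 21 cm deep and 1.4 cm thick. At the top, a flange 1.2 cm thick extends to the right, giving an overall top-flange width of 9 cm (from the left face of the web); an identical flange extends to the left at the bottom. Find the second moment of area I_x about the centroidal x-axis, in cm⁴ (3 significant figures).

Break the section into simple shapes (no overlaps), measuring from the bottom-left corner of the bounding box.
Web: 1.4 × 21, A = 29.4 cm², y = 10.5 cm, Ī = 1080.5 cm⁴.
Top flange (beyond web): 7.6 × 1.2, A = 9.12 cm², y = 20.4 cm, Ī = 1.0944 cm⁴.
Bottom flange (beyond web): 7.6 × 1.2, A = 9.12 cm², y = 0.6 cm, Ī = 1.0944 cm⁴.
Centroid: ȳ = ΣA·y / ΣA = 10.5 cm.
Transfer each piece to the centroidal x-axis using Ī + A·d² with d = y − 10.5:
  web: d = 0 cm → contributes +1080.5 cm⁴
  top flange (beyond web): d = 9.9 cm → contributes +894.95 cm⁴
  bottom flange (beyond web): d = -9.9 cm → contributes +894.95 cm⁴
Total I = 2870.3 cm⁴.

I_x ≈ 2870 cm⁴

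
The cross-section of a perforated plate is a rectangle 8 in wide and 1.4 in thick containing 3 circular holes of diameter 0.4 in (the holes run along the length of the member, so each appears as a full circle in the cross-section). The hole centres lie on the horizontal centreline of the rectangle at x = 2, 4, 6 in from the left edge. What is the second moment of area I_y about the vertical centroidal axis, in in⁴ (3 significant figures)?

Treat the section as a set of non-overlapping primitives; coordinates are from the bounding-box lower-left.
Plate: 8 × 1.4, A = 11.2 in², x = 4 in, Ī = 59.733 in⁴.
Hole 1 (subtracted): ⌀0.4, A = 0.12566 in², x = 2 in, Ī = 0.0012566 in⁴.
Hole 2 (subtracted): ⌀0.4, A = 0.12566 in², x = 4 in, Ī = 0.0012566 in⁴.
Hole 3 (subtracted): ⌀0.4, A = 0.12566 in², x = 6 in, Ī = 0.0012566 in⁴.
By symmetry the centroid is at mid-width, x̄ = 4 in.
Transfer each piece to the vertical centroidal axis using Ī + A·d² with d = x − 4:
  plate: d = 0 in → contributes +59.733 in⁴
  hole 1: d = -2 in → contributes −0.50391 in⁴
  hole 2: d = 0 in → contributes −0.0012566 in⁴
  hole 3: d = 2 in → contributes −0.50391 in⁴
Total I = 58.724 in⁴.

I_y ≈ 58.7 in⁴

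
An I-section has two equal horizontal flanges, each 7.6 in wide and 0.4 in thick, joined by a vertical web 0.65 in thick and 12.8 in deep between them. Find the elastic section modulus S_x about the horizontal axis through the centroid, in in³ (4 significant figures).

S_x ≈ 55.66 in³

Treat the section as a set of non-overlapping primitives; coordinates are from the bounding-box lower-left.
Bottom flange: 7.6 × 0.4, A = 3.04 in², y = 0.2 in, Ī = 0.0405333 in⁴.
Web: 0.65 × 12.8, A = 8.32 in², y = 6.8 in, Ī = 113.596 in⁴.
Top flange: 7.6 × 0.4, A = 3.04 in², y = 13.4 in, Ī = 0.0405333 in⁴.
By symmetry the centroid is at mid-height, ȳ = 6.8 in.
Transfer each piece to the horizontal axis through the centroid using Ī + A·d² with d = y − 6.8:
  bottom flange: d = -6.6 in → contributes +132.463 in⁴
  web: d = 0 in → contributes +113.596 in⁴
  top flange: d = 6.6 in → contributes +132.463 in⁴
Total I = 378.522 in⁴.
Extreme fibre distance c = 6.8 in; S = I/c = 55.6649 in³.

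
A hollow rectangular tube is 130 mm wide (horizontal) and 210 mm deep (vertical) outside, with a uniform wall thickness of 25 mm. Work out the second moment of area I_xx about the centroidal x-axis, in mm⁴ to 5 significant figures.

Decompose the section into non-overlapping parts with the origin at the bottom-left of its bounding rectangle.
Outer rectangle: 130 × 210, A = 27 300 mm², y = 105 mm, Ī = 100 327 500 mm⁴.
Inner void (subtracted): 80 × 160, A = 12 800 mm², y = 105 mm, Ī = 27 306 667 mm⁴.
By symmetry the centroid is at mid-height, ȳ = 105 mm.
All pieces are centred on the centroidal x-axis, so I = ΣĪ (holes subtracted) = 73 020 833 mm⁴.

I_xx ≈ 7.3021 × 10⁷ mm⁴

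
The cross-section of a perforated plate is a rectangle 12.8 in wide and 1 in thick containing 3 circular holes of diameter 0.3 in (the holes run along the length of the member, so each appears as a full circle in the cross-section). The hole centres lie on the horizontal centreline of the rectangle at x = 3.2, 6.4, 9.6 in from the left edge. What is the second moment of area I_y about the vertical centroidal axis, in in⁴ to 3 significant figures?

Treat the section as a set of non-overlapping primitives; coordinates are from the bounding-box lower-left.
Plate: 12.8 × 1, A = 12.8 in², x = 6.4 in, Ī = 174.76 in⁴.
Hole 1 (subtracted): ⌀0.3, A = 0.070686 in², x = 3.2 in, Ī = 0.00039761 in⁴.
Hole 2 (subtracted): ⌀0.3, A = 0.070686 in², x = 6.4 in, Ī = 0.00039761 in⁴.
Hole 3 (subtracted): ⌀0.3, A = 0.070686 in², x = 9.6 in, Ī = 0.00039761 in⁴.
By symmetry the centroid is at mid-width, x̄ = 6.4 in.
Transfer each piece to the vertical centroidal axis using Ī + A·d² with d = x − 6.4:
  plate: d = 0 in → contributes +174.76 in⁴
  hole 1: d = -3.2 in → contributes −0.72422 in⁴
  hole 2: d = 0 in → contributes −0.00039761 in⁴
  hole 3: d = 3.2 in → contributes −0.72422 in⁴
Total I = 173.31 in⁴.

I_y ≈ 173 in⁴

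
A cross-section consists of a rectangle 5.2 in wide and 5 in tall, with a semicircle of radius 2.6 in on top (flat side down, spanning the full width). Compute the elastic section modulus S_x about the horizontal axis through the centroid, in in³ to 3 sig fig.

Decompose the section into non-overlapping parts with the origin at the bottom-left of its bounding rectangle.
Rectangular body: 5.2 × 5, A = 26 in², y = 2.5 in, Ī = 54.167 in⁴.
Semicircular cap: semicircle r = 2.6, A = 10.619 in², y = 6.1035 in, Ī = 5.0156 in⁴.
Centroid: ȳ = ΣA·y / ΣA = 3.5449 in.
Transfer each piece to the horizontal axis through the centroid using Ī + A·d² with d = y − 3.5449:
  rectangular body: d = -1.0449 in → contributes +82.555 in⁴
  semicircular cap: d = 2.5585 in → contributes +74.527 in⁴
Total I = 157.08 in⁴.
Extreme fibre distance c = 4.0551 in; S = I/c = 38.737 in³.

S_x ≈ 38.7 in³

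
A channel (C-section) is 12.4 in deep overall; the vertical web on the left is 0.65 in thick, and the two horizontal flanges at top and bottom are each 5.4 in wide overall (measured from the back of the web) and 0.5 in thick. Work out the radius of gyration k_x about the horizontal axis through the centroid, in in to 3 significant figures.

Break the section into simple shapes (no overlaps), measuring from the bottom-left corner of the bounding box.
Web: 0.65 × 12.4, A = 8.06 in², y = 6.2 in, Ī = 103.28 in⁴.
Top flange (beyond web): 4.75 × 0.5, A = 2.375 in², y = 12.15 in, Ī = 0.049479 in⁴.
Bottom flange (beyond web): 4.75 × 0.5, A = 2.375 in², y = 0.25 in, Ī = 0.049479 in⁴.
By symmetry the centroid is at mid-height, ȳ = 6.2 in.
Transfer each piece to the horizontal axis through the centroid using Ī + A·d² with d = y − 6.2:
  web: d = 0 in → contributes +103.28 in⁴
  top flange (beyond web): d = 5.95 in → contributes +84.13 in⁴
  bottom flange (beyond web): d = -5.95 in → contributes +84.13 in⁴
Total I = 271.54 in⁴.
Radius of gyration: k = √(I/A) = √(271.54 / 12.81) = 4.604 in.

k_x ≈ 4.60 in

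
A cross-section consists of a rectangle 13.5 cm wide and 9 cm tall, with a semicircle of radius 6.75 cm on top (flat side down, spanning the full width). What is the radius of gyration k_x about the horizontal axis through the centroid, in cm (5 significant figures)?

k_x ≈ 4.2522 cm

Split into non-overlapping primitives; take the origin at the lower-left of the bounding box.
Rectangular body: 13.5 × 9, A = 121.5 cm², y = 4.5 cm, Ī = 820.125 cm⁴.
Semicircular cap: semicircle r = 6.75, A = 71.56941 cm², y = 11.86479 cm, Ī = 227.849 cm⁴.
Centroid: ȳ = ΣA·y / ΣA = 7.230073 cm.
Transfer each piece to the horizontal axis through the centroid using Ī + A·d² with d = y − 7.230073:
  rectangular body: d = -2.730073 cm → contributes +1725.701 cm⁴
  semicircular cap: d = 4.634716 cm → contributes +1765.202 cm⁴
Total I = 3490.903 cm⁴.
Radius of gyration: k = √(I/A) = √(3490.903 / 193.0694) = 4.252185 cm.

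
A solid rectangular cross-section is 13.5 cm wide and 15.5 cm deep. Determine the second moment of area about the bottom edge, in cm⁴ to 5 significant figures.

I_base ≈ 1.6757 × 10⁴ cm⁴

The section: 13.5 × 15.5, A = 209.25 cm², y = 7.75 cm, Ī = 4189.359 cm⁴.
Transfer it to a horizontal axis along the bottom face using Ī + A·d² with d = y − 0:
  the section: d = 7.75 cm → contributes +16757.44 cm⁴
Total I = 16757.44 cm⁴.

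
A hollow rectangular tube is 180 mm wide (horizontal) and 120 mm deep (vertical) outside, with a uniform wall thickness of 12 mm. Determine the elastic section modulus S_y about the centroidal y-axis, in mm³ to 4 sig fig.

Break the section into simple shapes (no overlaps), measuring from the bottom-left corner of the bounding box.
Outer rectangle: 180 × 120, A = 21 600 mm², x = 90 mm, Ī = 58 320 000 mm⁴.
Inner void (subtracted): 156 × 96, A = 14 976 mm², x = 90 mm, Ī = 30 371 328 mm⁴.
By symmetry the centroid is at mid-width, x̄ = 90 mm.
All pieces are centred on the centroidal y-axis, so I = ΣĪ (holes subtracted) = 27 948 672 mm⁴.
Extreme fibre distance c = 90 mm; S = I/c = 310 541 mm³.

S_y ≈ 3.105 × 10⁵ mm³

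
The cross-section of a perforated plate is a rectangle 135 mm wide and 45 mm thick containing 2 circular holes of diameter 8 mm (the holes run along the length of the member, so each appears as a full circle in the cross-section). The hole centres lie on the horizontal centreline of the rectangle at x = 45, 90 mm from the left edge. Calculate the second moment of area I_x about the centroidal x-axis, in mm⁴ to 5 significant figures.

Break the section into simple shapes (no overlaps), measuring from the bottom-left corner of the bounding box.
Plate: 135 × 45, A = 6 075 mm², y = 22.5 mm, Ī = 1 025 156 mm⁴.
Hole 1 (subtracted): ⌀8, A = 50.26548 mm², y = 22.5 mm, Ī = 201.0619 mm⁴.
Hole 2 (subtracted): ⌀8, A = 50.26548 mm², y = 22.5 mm, Ī = 201.0619 mm⁴.
By symmetry the centroid is at mid-height, ȳ = 22.5 mm.
All pieces are centred on the centroidal x-axis, so I = ΣĪ (holes subtracted) = 1 024 754 mm⁴.

I_x ≈ 1.0248 × 10⁶ mm⁴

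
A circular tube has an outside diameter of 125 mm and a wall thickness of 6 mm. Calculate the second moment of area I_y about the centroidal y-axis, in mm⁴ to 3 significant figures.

Treat the section as a set of non-overlapping primitives; coordinates are from the bounding-box lower-left.
Outer circle: ⌀125, A = 12 272 mm², x = 62.5 mm, Ī = 11 984 225 mm⁴.
Bore (subtracted): ⌀113, A = 10 029 mm², x = 62.5 mm, Ī = 8 003 569 mm⁴.
By symmetry the centroid is at mid-width, x̄ = 62.5 mm.
All pieces are centred on the centroidal y-axis, so I = ΣĪ (holes subtracted) = 3 980 656 mm⁴.

I_y ≈ 3.98 × 10⁶ mm⁴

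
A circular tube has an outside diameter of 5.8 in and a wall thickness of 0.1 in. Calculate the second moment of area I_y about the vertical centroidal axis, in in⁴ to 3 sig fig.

I_y ≈ 7.27 in⁴

Decompose the section into non-overlapping parts with the origin at the bottom-left of its bounding rectangle.
Outer circle: ⌀5.8, A = 26.421 in², x = 2.9 in, Ī = 55.55 in⁴.
Bore (subtracted): ⌀5.6, A = 24.63 in², x = 2.9 in, Ī = 48.275 in⁴.
By symmetry the centroid is at mid-width, x̄ = 2.9 in.
All pieces are centred on the vertical centroidal axis, so I = ΣĪ (holes subtracted) = 7.2748 in⁴.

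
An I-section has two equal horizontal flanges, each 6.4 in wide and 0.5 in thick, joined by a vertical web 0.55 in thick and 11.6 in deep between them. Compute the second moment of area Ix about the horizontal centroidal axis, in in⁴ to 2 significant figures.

Ix ≈ 310 in⁴

Treat the section as a set of non-overlapping primitives; coordinates are from the bounding-box lower-left.
Bottom flange: 6.4 × 0.5, A = 3.2 in², y = 0.25 in, Ī = 0.06667 in⁴.
Web: 0.55 × 11.6, A = 6.38 in², y = 6.3 in, Ī = 71.54 in⁴.
Top flange: 6.4 × 0.5, A = 3.2 in², y = 12.35 in, Ī = 0.06667 in⁴.
By symmetry the centroid is at mid-height, ȳ = 6.3 in.
Transfer each piece to the horizontal centroidal axis using Ī + A·d² with d = y − 6.3:
  bottom flange: d = -6.05 in → contributes +117.2 in⁴
  web: d = 0 in → contributes +71.54 in⁴
  top flange: d = 6.05 in → contributes +117.2 in⁴
Total I = 305.9 in⁴.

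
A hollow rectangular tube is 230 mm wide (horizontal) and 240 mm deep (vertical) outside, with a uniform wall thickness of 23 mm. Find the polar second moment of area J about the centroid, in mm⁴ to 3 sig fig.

J ≈ 2.96 × 10⁸ mm⁴

Break the section into simple shapes (no overlaps), measuring from the bottom-left corner of the bounding box.
Outer rectangle: 230 × 240, A = 55 200 mm², y = 120 mm, Ī = 264 960 000 mm⁴.
Inner void (subtracted): 184 × 194, A = 35 696 mm², y = 120 mm, Ī = 111 954 555 mm⁴.
By symmetry the centroid is at mid-height, ȳ = 120 mm.
All pieces are centred on the centroidal x-axis, so I = ΣĪ (holes subtracted) = 153 005 445 mm⁴.
Repeating about the centroidal y-axis gives I_y = 142 629 685 mm⁴.
Polar second moment: J = I_x + I_y = 295 635 131 mm⁴.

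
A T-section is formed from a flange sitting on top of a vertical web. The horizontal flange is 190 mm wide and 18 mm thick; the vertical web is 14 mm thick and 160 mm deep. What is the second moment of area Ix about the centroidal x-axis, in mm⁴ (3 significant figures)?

Ix ≈ 1.56 × 10⁷ mm⁴

Break the section into simple shapes (no overlaps), measuring from the bottom-left corner of the bounding box.
Flange: 190 × 18, A = 3 420 mm², y = 169 mm, Ī = 92 340 mm⁴.
Web: 14 × 160, A = 2 240 mm², y = 80 mm, Ī = 4 778 667 mm⁴.
Centroid: ȳ = ΣA·y / ΣA = 133.78 mm.
Transfer each piece to the centroidal x-axis using Ī + A·d² with d = y − 133.78:
  flange: d = 35.223 mm → contributes +4 335 303 mm⁴
  web: d = -53.777 mm → contributes +11 256 763 mm⁴
Total I = 15 592 066 mm⁴.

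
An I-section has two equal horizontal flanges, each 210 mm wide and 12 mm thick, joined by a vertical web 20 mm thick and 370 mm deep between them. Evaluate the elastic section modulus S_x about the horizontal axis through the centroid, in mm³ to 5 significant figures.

Split into non-overlapping primitives; take the origin at the lower-left of the bounding box.
Bottom flange: 210 × 12, A = 2 520 mm², y = 6 mm, Ī = 30 240 mm⁴.
Web: 20 × 370, A = 7 400 mm², y = 197 mm, Ī = 84 421 667 mm⁴.
Top flange: 210 × 12, A = 2 520 mm², y = 388 mm, Ī = 30 240 mm⁴.
By symmetry the centroid is at mid-height, ȳ = 197 mm.
Transfer each piece to the horizontal axis through the centroid using Ī + A·d² with d = y − 197:
  bottom flange: d = -191 mm → contributes +91 962 360 mm⁴
  web: d = 0 mm → contributes +84 421 667 mm⁴
  top flange: d = 191 mm → contributes +91 962 360 mm⁴
Total I = 268 346 387 mm⁴.
Extreme fibre distance c = 197 mm; S = I/c = 1 362 164 mm³.

S_x ≈ 1.3622 × 10⁶ mm³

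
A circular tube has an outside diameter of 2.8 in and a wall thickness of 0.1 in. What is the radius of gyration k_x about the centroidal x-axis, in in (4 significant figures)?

Decompose the section into non-overlapping parts with the origin at the bottom-left of its bounding rectangle.
Outer circle: ⌀2.8, A = 6.15752 in², y = 1.4 in, Ī = 3.01719 in⁴.
Bore (subtracted): ⌀2.6, A = 5.30929 in², y = 1.4 in, Ī = 2.24318 in⁴.
By symmetry the centroid is at mid-height, ȳ = 1.4 in.
All pieces are centred on the centroidal x-axis, so I = ΣĪ (holes subtracted) = 0.77401 in⁴.
Radius of gyration: k = √(I/A) = √(0.77401 / 0.84823) = 0.955249 in.

k_x ≈ 0.9552 in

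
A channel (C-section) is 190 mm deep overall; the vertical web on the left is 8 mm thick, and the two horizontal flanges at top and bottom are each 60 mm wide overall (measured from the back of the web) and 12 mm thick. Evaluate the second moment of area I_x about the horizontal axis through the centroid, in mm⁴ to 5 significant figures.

I_x ≈ 1.4473 × 10⁷ mm⁴

Split into non-overlapping primitives; take the origin at the lower-left of the bounding box.
Web: 8 × 190, A = 1 520 mm², y = 95 mm, Ī = 4 572 667 mm⁴.
Top flange (beyond web): 52 × 12, A = 624 mm², y = 184 mm, Ī = 7 488 mm⁴.
Bottom flange (beyond web): 52 × 12, A = 624 mm², y = 6 mm, Ī = 7 488 mm⁴.
By symmetry the centroid is at mid-height, ȳ = 95 mm.
Transfer each piece to the horizontal axis through the centroid using Ī + A·d² with d = y − 95:
  web: d = 0 mm → contributes +4 572 667 mm⁴
  top flange (beyond web): d = 89 mm → contributes +4 950 192 mm⁴
  bottom flange (beyond web): d = -89 mm → contributes +4 950 192 mm⁴
Total I = 14 473 051 mm⁴.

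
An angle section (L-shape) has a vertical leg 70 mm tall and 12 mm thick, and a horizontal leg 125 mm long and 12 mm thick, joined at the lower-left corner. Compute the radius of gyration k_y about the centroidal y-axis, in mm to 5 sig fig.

k_y ≈ 39.803 mm

Decompose the section into non-overlapping parts with the origin at the bottom-left of its bounding rectangle.
Vertical leg: 12 × 70, A = 840 mm², x = 6 mm, Ī = 10 080 mm⁴.
Horizontal leg (remainder): 113 × 12, A = 1 356 mm², x = 68.5 mm, Ī = 1 442 897 mm⁴.
Centroid: x̄ = ΣA·x / ΣA = 44.5929 mm.
Transfer each piece to the centroidal y-axis using Ī + A·d² with d = x − 44.5929:
  vertical leg: d = -38.5929 mm → contributes +1 261 186 mm⁴
  horizontal leg (remainder): d = 23.9071 mm → contributes +2 217 918 mm⁴
Total I = 3 479 104 mm⁴.
Radius of gyration: k = √(I/A) = √(3 479 104 / 2 196) = 39.80316 mm.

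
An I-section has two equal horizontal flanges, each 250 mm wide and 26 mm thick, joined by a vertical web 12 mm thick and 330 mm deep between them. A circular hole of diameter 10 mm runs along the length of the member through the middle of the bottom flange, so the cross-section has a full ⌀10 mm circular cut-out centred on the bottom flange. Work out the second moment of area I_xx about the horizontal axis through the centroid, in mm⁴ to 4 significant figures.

Treat the section as a set of non-overlapping primitives; coordinates are from the bounding-box lower-left.
Bottom flange: 250 × 26, A = 6 500 mm², y = 13 mm, Ī = 366 167 mm⁴.
Web: 12 × 330, A = 3 960 mm², y = 191 mm, Ī = 35 937 000 mm⁴.
Top flange: 250 × 26, A = 6 500 mm², y = 369 mm, Ī = 366 167 mm⁴.
Hole (subtracted): ⌀10, A = 78.5398 mm², y = 13 mm, Ī = 490.874 mm⁴.
Centroid: ȳ = ΣA·y / ΣA = 191.828 mm.
Transfer each piece to the horizontal axis through the centroid using Ī + A·d² with d = y − 191.828:
  bottom flange: d = -178.828 mm → contributes +208 232 923 mm⁴
  web: d = -0.828133 mm → contributes +35 939 716 mm⁴
  top flange: d = 177.172 mm → contributes +204 400 326 mm⁴
  hole: d = -178.828 mm → contributes −2 512 155 mm⁴
Total I = 446 060 810 mm⁴.

I_xx ≈ 4.461 × 10⁸ mm⁴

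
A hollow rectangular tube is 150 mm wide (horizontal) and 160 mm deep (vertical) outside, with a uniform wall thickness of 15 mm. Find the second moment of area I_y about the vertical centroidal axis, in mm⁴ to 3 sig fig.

I_y ≈ 2.63 × 10⁷ mm⁴

Split into non-overlapping primitives; take the origin at the lower-left of the bounding box.
Outer rectangle: 150 × 160, A = 24 000 mm², x = 75 mm, Ī = 45 000 000 mm⁴.
Inner void (subtracted): 120 × 130, A = 15 600 mm², x = 75 mm, Ī = 18 720 000 mm⁴.
By symmetry the centroid is at mid-width, x̄ = 75 mm.
All pieces are centred on the vertical centroidal axis, so I = ΣĪ (holes subtracted) = 26 280 000 mm⁴.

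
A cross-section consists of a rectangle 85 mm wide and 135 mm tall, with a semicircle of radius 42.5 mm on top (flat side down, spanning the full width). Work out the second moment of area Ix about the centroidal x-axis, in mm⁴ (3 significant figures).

Decompose the section into non-overlapping parts with the origin at the bottom-left of its bounding rectangle.
Rectangular body: 85 × 135, A = 11 475 mm², y = 67.5 mm, Ī = 17 427 656 mm⁴.
Semicircular cap: semicircle r = 42.5, A = 2837.3 mm², y = 153.04 mm, Ī = 358 086 mm⁴.
Centroid: ȳ = ΣA·y / ΣA = 84.457 mm.
Transfer each piece to the centroidal x-axis using Ī + A·d² with d = y − 84.457:
  rectangular body: d = -16.957 mm → contributes +20 727 140 mm⁴
  semicircular cap: d = 68.581 mm → contributes +13 702 545 mm⁴
Total I = 34 429 685 mm⁴.

Ix ≈ 3.44 × 10⁷ mm⁴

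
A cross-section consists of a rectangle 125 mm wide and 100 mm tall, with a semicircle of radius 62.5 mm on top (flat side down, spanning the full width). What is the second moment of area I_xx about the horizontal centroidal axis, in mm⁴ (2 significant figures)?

I_xx ≈ 3.6 × 10⁷ mm⁴

Treat the section as a set of non-overlapping primitives; coordinates are from the bounding-box lower-left.
Rectangular body: 125 × 100, A = 12 500 mm², y = 50 mm, Ī = 10 416 667 mm⁴.
Semicircular cap: semicircle r = 62.5, A = 6 136 mm², y = 126.5 mm, Ī = 1 674 758 mm⁴.
Centroid: ȳ = ΣA·y / ΣA = 75.2 mm.
Transfer each piece to the horizontal centroidal axis using Ī + A·d² with d = y − 75.2:
  rectangular body: d = -25.2 mm → contributes +18 352 345 mm⁴
  semicircular cap: d = 51.33 mm → contributes +17 841 189 mm⁴
Total I = 36 193 534 mm⁴.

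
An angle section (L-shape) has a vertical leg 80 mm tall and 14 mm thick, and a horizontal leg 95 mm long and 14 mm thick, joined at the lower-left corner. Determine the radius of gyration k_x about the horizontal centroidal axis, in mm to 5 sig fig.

Split into non-overlapping primitives; take the origin at the lower-left of the bounding box.
Vertical leg: 14 × 80, A = 1 120 mm², y = 40 mm, Ī = 597333.3 mm⁴.
Horizontal leg (remainder): 81 × 14, A = 1 134 mm², y = 7 mm, Ī = 18 522 mm⁴.
Centroid: ȳ = ΣA·y / ΣA = 23.39752 mm.
Transfer each piece to the horizontal centroidal axis using Ī + A·d² with d = y − 23.39752:
  vertical leg: d = 16.60248 mm → contributes +906052.9 mm⁴
  horizontal leg (remainder): d = -16.39752 mm → contributes +323430.2 mm⁴
Total I = 1 229 483 mm⁴.
Radius of gyration: k = √(I/A) = √(1 229 483 / 2 254) = 23.35524 mm.

k_x ≈ 23.355 mm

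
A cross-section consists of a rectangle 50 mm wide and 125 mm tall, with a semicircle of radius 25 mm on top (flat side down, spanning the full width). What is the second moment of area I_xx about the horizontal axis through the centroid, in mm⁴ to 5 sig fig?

Decompose the section into non-overlapping parts with the origin at the bottom-left of its bounding rectangle.
Rectangular body: 50 × 125, A = 6 250 mm², y = 62.5 mm, Ī = 8 138 021 mm⁴.
Semicircular cap: semicircle r = 25, A = 981.7477 mm², y = 135.6103 mm, Ī = 42873.81 mm⁴.
Centroid: ȳ = ΣA·y / ΣA = 72.42511 mm.
Transfer each piece to the horizontal axis through the centroid using Ī + A·d² with d = y − 72.42511:
  rectangular body: d = -9.925111 mm → contributes +8 753 695 mm⁴
  semicircular cap: d = 63.18522 mm → contributes +3 962 376 mm⁴
Total I = 12 716 070 mm⁴.

I_xx ≈ 1.2716 × 10⁷ mm⁴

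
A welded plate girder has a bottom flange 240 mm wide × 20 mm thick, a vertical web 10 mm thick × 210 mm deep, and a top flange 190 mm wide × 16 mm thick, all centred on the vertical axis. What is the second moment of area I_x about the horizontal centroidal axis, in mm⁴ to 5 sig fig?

Break the section into simple shapes (no overlaps), measuring from the bottom-left corner of the bounding box.
Bottom plate: 240 × 20, A = 4 800 mm², y = 10 mm, Ī = 160 000 mm⁴.
Web plate: 10 × 210, A = 2 100 mm², y = 125 mm, Ī = 7 717 500 mm⁴.
Top plate: 190 × 16, A = 3 040 mm², y = 238 mm, Ī = 64853.33 mm⁴.
Centroid: ȳ = ΣA·y / ΣA = 104.0262 mm.
Transfer each piece to the horizontal centroidal axis using Ī + A·d² with d = y − 104.0262:
  bottom plate: d = -94.02616 mm → contributes +42 596 407 mm⁴
  web plate: d = 20.97384 mm → contributes +8 641 294 mm⁴
  top plate: d = 133.9738 mm → contributes +54 629 785 mm⁴
Total I = 105 867 487 mm⁴.

I_x ≈ 1.0587 × 10⁸ mm⁴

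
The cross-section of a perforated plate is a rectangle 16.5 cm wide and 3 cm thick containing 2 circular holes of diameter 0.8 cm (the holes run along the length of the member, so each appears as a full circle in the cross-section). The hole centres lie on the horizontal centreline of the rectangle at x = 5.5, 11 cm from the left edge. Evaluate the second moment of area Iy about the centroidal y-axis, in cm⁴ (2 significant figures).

Split into non-overlapping primitives; take the origin at the lower-left of the bounding box.
Plate: 16.5 × 3, A = 49.5 cm², x = 8.25 cm, Ī = 1 123 cm⁴.
Hole 1 (subtracted): ⌀0.8, A = 0.5027 cm², x = 5.5 cm, Ī = 0.02011 cm⁴.
Hole 2 (subtracted): ⌀0.8, A = 0.5027 cm², x = 11 cm, Ī = 0.02011 cm⁴.
By symmetry the centroid is at mid-width, x̄ = 8.25 cm.
Transfer each piece to the centroidal y-axis using Ī + A·d² with d = x − 8.25:
  plate: d = 0 cm → contributes +1 123 cm⁴
  hole 1: d = -2.75 cm → contributes −3.821 cm⁴
  hole 2: d = 2.75 cm → contributes −3.821 cm⁴
Total I = 1 115 cm⁴.

Iy ≈ 1100 cm⁴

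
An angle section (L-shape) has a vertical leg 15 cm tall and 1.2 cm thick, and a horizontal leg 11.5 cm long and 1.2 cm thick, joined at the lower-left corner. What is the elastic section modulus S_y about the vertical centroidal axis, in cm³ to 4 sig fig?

Break the section into simple shapes (no overlaps), measuring from the bottom-left corner of the bounding box.
Vertical leg: 1.2 × 15, A = 18 cm², x = 0.6 cm, Ī = 2.16 cm⁴.
Horizontal leg (remainder): 10.3 × 1.2, A = 12.36 cm², x = 6.35 cm, Ī = 109.273 cm⁴.
Centroid: x̄ = ΣA·x / ΣA = 2.94091 cm.
Transfer each piece to the vertical centroidal axis using Ī + A·d² with d = x − 2.94091:
  vertical leg: d = -2.34091 cm → contributes +100.797 cm⁴
  horizontal leg (remainder): d = 3.40909 cm → contributes +252.919 cm⁴
Total I = 353.717 cm⁴.
Extreme fibre distance c = 8.55909 cm; S = I/c = 41.3264 cm³.

S_y ≈ 41.33 cm³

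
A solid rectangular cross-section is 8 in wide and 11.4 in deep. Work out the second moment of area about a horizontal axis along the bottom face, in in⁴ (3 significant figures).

The section: 8 × 11.4, A = 91.2 in², y = 5.7 in, Ī = 987.7 in⁴.
Transfer it to a horizontal axis along the bottom face using Ī + A·d² with d = y − 0:
  the section: d = 5.7 in → contributes +3950.8 in⁴
Total I = 3950.8 in⁴.

I_base ≈ 3950 in⁴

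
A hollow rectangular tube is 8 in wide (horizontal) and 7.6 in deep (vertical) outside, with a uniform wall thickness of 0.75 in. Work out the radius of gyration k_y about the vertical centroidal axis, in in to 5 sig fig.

k_y ≈ 2.9549 in

Treat the section as a set of non-overlapping primitives; coordinates are from the bounding-box lower-left.
Outer rectangle: 8 × 7.6, A = 60.8 in², x = 4 in, Ī = 324.2667 in⁴.
Inner void (subtracted): 6.5 × 6.1, A = 39.65 in², x = 4 in, Ī = 139.601 in⁴.
By symmetry the centroid is at mid-width, x̄ = 4 in.
All pieces are centred on the vertical centroidal axis, so I = ΣĪ (holes subtracted) = 184.6656 in⁴.
Radius of gyration: k = √(I/A) = √(184.6656 / 21.15) = 2.954866 in.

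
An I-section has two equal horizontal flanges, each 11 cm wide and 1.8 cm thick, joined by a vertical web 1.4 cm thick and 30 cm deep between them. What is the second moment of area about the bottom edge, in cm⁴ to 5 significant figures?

I_base ≈ 3.6203 × 10⁴ cm⁴

Split into non-overlapping primitives; take the origin at the lower-left of the bounding box.
Bottom flange: 11 × 1.8, A = 19.8 cm², y = 0.9 cm, Ī = 5.346 cm⁴.
Web: 1.4 × 30, A = 42 cm², y = 16.8 cm, Ī = 3 150 cm⁴.
Top flange: 11 × 1.8, A = 19.8 cm², y = 32.7 cm, Ī = 5.346 cm⁴.
Transfer each piece to the base of the section using Ī + A·d² with d = y − 0:
  bottom flange: d = 0.9 cm → contributes +21.384 cm⁴
  web: d = 16.8 cm → contributes +15004.08 cm⁴
  top flange: d = 32.7 cm → contributes +21177.29 cm⁴
Total I = 36202.75 cm⁴.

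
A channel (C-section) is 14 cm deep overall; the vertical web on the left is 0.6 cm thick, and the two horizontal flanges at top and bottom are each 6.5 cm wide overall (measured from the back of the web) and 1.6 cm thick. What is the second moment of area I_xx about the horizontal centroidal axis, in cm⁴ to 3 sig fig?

I_xx ≈ 867 cm⁴

Treat the section as a set of non-overlapping primitives; coordinates are from the bounding-box lower-left.
Web: 0.6 × 14, A = 8.4 cm², y = 7 cm, Ī = 137.2 cm⁴.
Top flange (beyond web): 5.9 × 1.6, A = 9.44 cm², y = 13.2 cm, Ī = 2.0139 cm⁴.
Bottom flange (beyond web): 5.9 × 1.6, A = 9.44 cm², y = 0.8 cm, Ī = 2.0139 cm⁴.
By symmetry the centroid is at mid-height, ȳ = 7 cm.
Transfer each piece to the horizontal centroidal axis using Ī + A·d² with d = y − 7:
  web: d = 0 cm → contributes +137.2 cm⁴
  top flange (beyond web): d = 6.2 cm → contributes +364.89 cm⁴
  bottom flange (beyond web): d = -6.2 cm → contributes +364.89 cm⁴
Total I = 866.97 cm⁴.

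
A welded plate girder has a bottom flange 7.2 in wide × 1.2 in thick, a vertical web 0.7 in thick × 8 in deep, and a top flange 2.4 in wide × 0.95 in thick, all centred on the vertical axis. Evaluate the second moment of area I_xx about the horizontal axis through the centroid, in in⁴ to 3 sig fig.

I_xx ≈ 207 in⁴

Break the section into simple shapes (no overlaps), measuring from the bottom-left corner of the bounding box.
Bottom plate: 7.2 × 1.2, A = 8.64 in², y = 0.6 in, Ī = 1.0368 in⁴.
Web plate: 0.7 × 8, A = 5.6 in², y = 5.2 in, Ī = 29.867 in⁴.
Top plate: 2.4 × 0.95, A = 2.28 in², y = 9.675 in, Ī = 0.17148 in⁴.
Centroid: ȳ = ΣA·y / ΣA = 3.4118 in.
Transfer each piece to the horizontal axis through the centroid using Ī + A·d² with d = y − 3.4118:
  bottom plate: d = -2.8118 in → contributes +69.347 in⁴
  web plate: d = 1.7882 in → contributes +47.773 in⁴
  top plate: d = 6.2632 in → contributes +89.61 in⁴
Total I = 206.73 in⁴.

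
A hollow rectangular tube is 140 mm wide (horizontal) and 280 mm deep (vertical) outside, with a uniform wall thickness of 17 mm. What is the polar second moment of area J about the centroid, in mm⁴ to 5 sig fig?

Decompose the section into non-overlapping parts with the origin at the bottom-left of its bounding rectangle.
Outer rectangle: 140 × 280, A = 39 200 mm², y = 140 mm, Ī = 256 106 667 mm⁴.
Inner void (subtracted): 106 × 246, A = 26 076 mm², y = 140 mm, Ī = 131 501 268 mm⁴.
By symmetry the centroid is at mid-height, ȳ = 140 mm.
All pieces are centred on the centroidal x-axis, so I = ΣĪ (holes subtracted) = 124 605 399 mm⁴.
Repeating about the centroidal y-axis gives I_y = 39 610 839 mm⁴.
Polar second moment: J = I_x + I_y = 164 216 237 mm⁴.

J ≈ 1.6422 × 10⁸ mm⁴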